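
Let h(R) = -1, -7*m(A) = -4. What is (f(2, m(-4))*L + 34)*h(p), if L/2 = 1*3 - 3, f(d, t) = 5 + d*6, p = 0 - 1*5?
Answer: -34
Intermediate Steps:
p = -5 (p = 0 - 5 = -5)
m(A) = 4/7 (m(A) = -1/7*(-4) = 4/7)
f(d, t) = 5 + 6*d
L = 0 (L = 2*(1*3 - 3) = 2*(3 - 3) = 2*0 = 0)
(f(2, m(-4))*L + 34)*h(p) = ((5 + 6*2)*0 + 34)*(-1) = ((5 + 12)*0 + 34)*(-1) = (17*0 + 34)*(-1) = (0 + 34)*(-1) = 34*(-1) = -34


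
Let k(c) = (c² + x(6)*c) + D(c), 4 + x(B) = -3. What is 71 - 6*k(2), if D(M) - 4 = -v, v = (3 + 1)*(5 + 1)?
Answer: 251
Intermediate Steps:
v = 24 (v = 4*6 = 24)
x(B) = -7 (x(B) = -4 - 3 = -7)
D(M) = -20 (D(M) = 4 - 1*24 = 4 - 24 = -20)
k(c) = -20 + c² - 7*c (k(c) = (c² - 7*c) - 20 = -20 + c² - 7*c)
71 - 6*k(2) = 71 - 6*(-20 + 2² - 7*2) = 71 - 6*(-20 + 4 - 14) = 71 - 6*(-30) = 71 + 180 = 251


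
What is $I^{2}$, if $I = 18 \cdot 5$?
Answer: $8100$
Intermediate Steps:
$I = 90$
$I^{2} = 90^{2} = 8100$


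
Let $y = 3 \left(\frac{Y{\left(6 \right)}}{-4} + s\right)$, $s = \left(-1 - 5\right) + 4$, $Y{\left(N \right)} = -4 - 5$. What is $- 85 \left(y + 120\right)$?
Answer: $- \frac{41055}{4} \approx -10264.0$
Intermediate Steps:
$Y{\left(N \right)} = -9$
$s = -2$ ($s = -6 + 4 = -2$)
$y = \frac{3}{4}$ ($y = 3 \left(- \frac{9}{-4} - 2\right) = 3 \left(\left(-9\right) \left(- \frac{1}{4}\right) - 2\right) = 3 \left(\frac{9}{4} - 2\right) = 3 \cdot \frac{1}{4} = \frac{3}{4} \approx 0.75$)
$- 85 \left(y + 120\right) = - 85 \left(\frac{3}{4} + 120\right) = \left(-85\right) \frac{483}{4} = - \frac{41055}{4}$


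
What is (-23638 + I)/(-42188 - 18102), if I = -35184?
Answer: 29411/30145 ≈ 0.97565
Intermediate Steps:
(-23638 + I)/(-42188 - 18102) = (-23638 - 35184)/(-42188 - 18102) = -58822/(-60290) = -58822*(-1/60290) = 29411/30145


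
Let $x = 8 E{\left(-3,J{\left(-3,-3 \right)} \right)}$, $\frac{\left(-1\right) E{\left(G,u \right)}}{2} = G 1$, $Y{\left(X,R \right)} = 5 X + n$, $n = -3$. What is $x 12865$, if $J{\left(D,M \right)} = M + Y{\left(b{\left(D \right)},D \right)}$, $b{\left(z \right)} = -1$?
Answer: $617520$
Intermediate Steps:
$Y{\left(X,R \right)} = -3 + 5 X$ ($Y{\left(X,R \right)} = 5 X - 3 = -3 + 5 X$)
$J{\left(D,M \right)} = -8 + M$ ($J{\left(D,M \right)} = M + \left(-3 + 5 \left(-1\right)\right) = M - 8 = -8 + M$)
$E{\left(G,u \right)} = - 2 G$ ($E{\left(G,u \right)} = - 2 G 1 = - 2 G$)
$x = 48$ ($x = 8 \left(\left(-2\right) \left(-3\right)\right) = 8 \cdot 6 = 48$)
$x 12865 = 48 \cdot 12865 = 617520$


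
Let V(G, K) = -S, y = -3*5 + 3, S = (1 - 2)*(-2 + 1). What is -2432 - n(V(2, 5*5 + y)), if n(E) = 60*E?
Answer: -2372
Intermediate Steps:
S = 1 (S = -1*(-1) = 1)
y = -12 (y = -15 + 3 = -12)
V(G, K) = -1 (V(G, K) = -1*1 = -1)
-2432 - n(V(2, 5*5 + y)) = -2432 - 60*(-1) = -2432 - 1*(-60) = -2432 + 60 = -2372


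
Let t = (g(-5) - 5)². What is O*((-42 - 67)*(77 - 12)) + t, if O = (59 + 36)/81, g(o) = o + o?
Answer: -654850/81 ≈ -8084.6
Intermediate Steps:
g(o) = 2*o
t = 225 (t = (2*(-5) - 5)² = (-10 - 5)² = (-15)² = 225)
O = 95/81 (O = 95*(1/81) = 95/81 ≈ 1.1728)
O*((-42 - 67)*(77 - 12)) + t = 95*((-42 - 67)*(77 - 12))/81 + 225 = 95*(-109*65)/81 + 225 = (95/81)*(-7085) + 225 = -673075/81 + 225 = -654850/81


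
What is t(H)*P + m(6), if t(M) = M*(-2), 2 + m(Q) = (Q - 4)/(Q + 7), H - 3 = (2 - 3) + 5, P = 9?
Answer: -1662/13 ≈ -127.85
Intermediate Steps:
H = 7 (H = 3 + ((2 - 3) + 5) = 3 + (-1 + 5) = 3 + 4 = 7)
m(Q) = -2 + (-4 + Q)/(7 + Q) (m(Q) = -2 + (Q - 4)/(Q + 7) = -2 + (-4 + Q)/(7 + Q))
t(M) = -2*M
t(H)*P + m(6) = -2*7*9 + (-18 - 1*6)/(7 + 6) = -14*9 + (-18 - 6)/13 = -126 + (1/13)*(-24) = -126 - 24/13 = -1662/13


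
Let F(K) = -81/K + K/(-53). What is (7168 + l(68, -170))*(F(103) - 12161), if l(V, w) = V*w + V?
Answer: 287121387524/5459 ≈ 5.2596e+7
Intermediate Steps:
l(V, w) = V + V*w
F(K) = -81/K - K/53 (F(K) = -81/K + K*(-1/53) = -81/K - K/53)
(7168 + l(68, -170))*(F(103) - 12161) = (7168 + 68*(1 - 170))*((-81/103 - 1/53*103) - 12161) = (7168 + 68*(-169))*((-81*1/103 - 103/53) - 12161) = (7168 - 11492)*((-81/103 - 103/53) - 12161) = -4324*(-14902/5459 - 12161) = -4324*(-66401801/5459) = 287121387524/5459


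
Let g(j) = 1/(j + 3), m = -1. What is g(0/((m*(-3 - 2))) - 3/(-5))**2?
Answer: 25/324 ≈ 0.077160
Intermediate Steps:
g(j) = 1/(3 + j)
g(0/((m*(-3 - 2))) - 3/(-5))**2 = (1/(3 + (0/((-(-3 - 2))) - 3/(-5))))**2 = (1/(3 + (0/((-1*(-5))) - 3*(-1/5))))**2 = (1/(3 + (0/5 + 3/5)))**2 = (1/(3 + (0*(1/5) + 3/5)))**2 = (1/(3 + (0 + 3/5)))**2 = (1/(3 + 3/5))**2 = (1/(18/5))**2 = (5/18)**2 = 25/324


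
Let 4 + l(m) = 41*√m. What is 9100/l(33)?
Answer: 36400/55457 + 373100*√33/55457 ≈ 39.304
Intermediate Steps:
l(m) = -4 + 41*√m
9100/l(33) = 9100/(-4 + 41*√33)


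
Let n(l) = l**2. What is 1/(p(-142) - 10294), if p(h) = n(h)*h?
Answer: -1/2873582 ≈ -3.4800e-7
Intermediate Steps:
p(h) = h**3 (p(h) = h**2*h = h**3)
1/(p(-142) - 10294) = 1/((-142)**3 - 10294) = 1/(-2863288 - 10294) = 1/(-2873582) = -1/2873582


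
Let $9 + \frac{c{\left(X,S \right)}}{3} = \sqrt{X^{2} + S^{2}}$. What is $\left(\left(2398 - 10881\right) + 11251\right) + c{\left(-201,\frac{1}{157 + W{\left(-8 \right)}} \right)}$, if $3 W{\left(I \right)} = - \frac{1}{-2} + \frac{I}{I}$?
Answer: $2741 + \frac{\sqrt{4008789229}}{105} \approx 3344.0$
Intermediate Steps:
$W{\left(I \right)} = \frac{1}{2}$ ($W{\left(I \right)} = \frac{- \frac{1}{-2} + \frac{I}{I}}{3} = \frac{\left(-1\right) \left(- \frac{1}{2}\right) + 1}{3} = \frac{\frac{1}{2} + 1}{3} = \frac{1}{3} \cdot \frac{3}{2} = \frac{1}{2}$)
$c{\left(X,S \right)} = -27 + 3 \sqrt{S^{2} + X^{2}}$ ($c{\left(X,S \right)} = -27 + 3 \sqrt{X^{2} + S^{2}} = -27 + 3 \sqrt{S^{2} + X^{2}}$)
$\left(\left(2398 - 10881\right) + 11251\right) + c{\left(-201,\frac{1}{157 + W{\left(-8 \right)}} \right)} = \left(\left(2398 - 10881\right) + 11251\right) - \left(27 - 3 \sqrt{\left(\frac{1}{157 + \frac{1}{2}}\right)^{2} + \left(-201\right)^{2}}\right) = \left(-8483 + 11251\right) - \left(27 - 3 \sqrt{\left(\frac{1}{\frac{315}{2}}\right)^{2} + 40401}\right) = 2768 - \left(27 - 3 \sqrt{\left(\frac{2}{315}\right)^{2} + 40401}\right) = 2768 - \left(27 - 3 \sqrt{\frac{4}{99225} + 40401}\right) = 2768 - \left(27 - 3 \sqrt{\frac{4008789229}{99225}}\right) = 2768 - \left(27 - 3 \frac{\sqrt{4008789229}}{315}\right) = 2768 - \left(27 - \frac{\sqrt{4008789229}}{105}\right) = 2741 + \frac{\sqrt{4008789229}}{105}$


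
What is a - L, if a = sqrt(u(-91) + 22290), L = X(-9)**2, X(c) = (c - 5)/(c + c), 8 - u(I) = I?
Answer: -49/81 + sqrt(22389) ≈ 149.02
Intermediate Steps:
u(I) = 8 - I
X(c) = (-5 + c)/(2*c) (X(c) = (-5 + c)/((2*c)) = (-5 + c)*(1/(2*c)) = (-5 + c)/(2*c))
L = 49/81 (L = ((1/2)*(-5 - 9)/(-9))**2 = ((1/2)*(-1/9)*(-14))**2 = (7/9)**2 = 49/81 ≈ 0.60494)
a = sqrt(22389) (a = sqrt((8 - 1*(-91)) + 22290) = sqrt((8 + 91) + 22290) = sqrt(99 + 22290) = sqrt(22389) ≈ 149.63)
a - L = sqrt(22389) - 1*49/81 = sqrt(22389) - 49/81 = -49/81 + sqrt(22389)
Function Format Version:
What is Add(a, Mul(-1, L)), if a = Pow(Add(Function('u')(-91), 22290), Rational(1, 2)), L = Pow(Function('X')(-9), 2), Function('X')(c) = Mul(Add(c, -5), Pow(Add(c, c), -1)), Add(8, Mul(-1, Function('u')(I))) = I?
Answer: Add(Rational(-49, 81), Pow(22389, Rational(1, 2))) ≈ 149.02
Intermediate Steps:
Function('u')(I) = Add(8, Mul(-1, I))
Function('X')(c) = Mul(Rational(1, 2), Pow(c, -1), Add(-5, c)) (Function('X')(c) = Mul(Add(-5, c), Pow(Mul(2, c), -1)) = Mul(Add(-5, c), Mul(Rational(1, 2), Pow(c, -1))) = Mul(Rational(1, 2), Pow(c, -1), Add(-5, c)))
L = Rational(49, 81) (L = Pow(Mul(Rational(1, 2), Pow(-9, -1), Add(-5, -9)), 2) = Pow(Mul(Rational(1, 2), Rational(-1, 9), -14), 2) = Pow(Rational(7, 9), 2) = Rational(49, 81) ≈ 0.60494)
a = Pow(22389, Rational(1, 2)) (a = Pow(Add(Add(8, Mul(-1, -91)), 22290), Rational(1, 2)) = Pow(Add(Add(8, 91), 22290), Rational(1, 2)) = Pow(Add(99, 22290), Rational(1, 2)) = Pow(22389, Rational(1, 2)) ≈ 149.63)
Add(a, Mul(-1, L)) = Add(Pow(22389, Rational(1, 2)), Mul(-1, Rational(49, 81))) = Add(Pow(22389, Rational(1, 2)), Rational(-49, 81)) = Add(Rational(-49, 81), Pow(22389, Rational(1, 2)))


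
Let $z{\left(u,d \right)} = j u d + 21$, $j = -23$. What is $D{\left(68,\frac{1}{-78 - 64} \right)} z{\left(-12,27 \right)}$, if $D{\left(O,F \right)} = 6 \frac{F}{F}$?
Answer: $44838$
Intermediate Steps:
$z{\left(u,d \right)} = 21 - 23 d u$ ($z{\left(u,d \right)} = - 23 u d + 21 = - 23 d u + 21 = 21 - 23 d u$)
$D{\left(O,F \right)} = 6$ ($D{\left(O,F \right)} = 6 \cdot 1 = 6$)
$D{\left(68,\frac{1}{-78 - 64} \right)} z{\left(-12,27 \right)} = 6 \left(21 - 621 \left(-12\right)\right) = 6 \left(21 + 7452\right) = 6 \cdot 7473 = 44838$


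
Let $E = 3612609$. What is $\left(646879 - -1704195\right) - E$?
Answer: $-1261535$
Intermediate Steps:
$\left(646879 - -1704195\right) - E = \left(646879 - -1704195\right) - 3612609 = \left(646879 + 1704195\right) - 3612609 = 2351074 - 3612609 = -1261535$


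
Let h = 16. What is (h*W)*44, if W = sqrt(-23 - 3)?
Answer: 704*I*sqrt(26) ≈ 3589.7*I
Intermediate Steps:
W = I*sqrt(26) (W = sqrt(-26) = I*sqrt(26) ≈ 5.099*I)
(h*W)*44 = (16*(I*sqrt(26)))*44 = (16*I*sqrt(26))*44 = 704*I*sqrt(26)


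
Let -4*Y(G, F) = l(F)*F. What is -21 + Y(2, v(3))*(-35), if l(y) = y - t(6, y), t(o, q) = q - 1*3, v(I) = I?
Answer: 231/4 ≈ 57.750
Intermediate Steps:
t(o, q) = -3 + q (t(o, q) = q - 3 = -3 + q)
l(y) = 3 (l(y) = y - (-3 + y) = y + (3 - y) = 3)
Y(G, F) = -3*F/4
-21 + Y(2, v(3))*(-35) = -21 - ¾*3*(-35) = -21 - 9/4*(-35) = -21 + 315/4 = 231/4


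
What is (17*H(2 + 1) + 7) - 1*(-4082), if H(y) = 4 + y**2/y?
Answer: 4208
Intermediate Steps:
H(y) = 4 + y
(17*H(2 + 1) + 7) - 1*(-4082) = (17*(4 + (2 + 1)) + 7) - 1*(-4082) = (17*(4 + 3) + 7) + 4082 = (17*7 + 7) + 4082 = (119 + 7) + 4082 = 126 + 4082 = 4208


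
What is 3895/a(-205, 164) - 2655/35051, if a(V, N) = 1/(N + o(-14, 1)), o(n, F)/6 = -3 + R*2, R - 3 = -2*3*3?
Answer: -4641806585/35051 ≈ -1.3243e+5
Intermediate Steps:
R = -15 (R = 3 - 2*3*3 = 3 - 6*3 = 3 - 18 = -15)
o(n, F) = -198 (o(n, F) = 6*(-3 - 15*2) = 6*(-3 - 30) = 6*(-33) = -198)
a(V, N) = 1/(-198 + N) (a(V, N) = 1/(N - 198) = 1/(-198 + N))
3895/a(-205, 164) - 2655/35051 = 3895/(1/(-198 + 164)) - 2655/35051 = 3895/(1/(-34)) - 2655*1/35051 = 3895/(-1/34) - 2655/35051 = 3895*(-34) - 2655/35051 = -132430 - 2655/35051 = -4641806585/35051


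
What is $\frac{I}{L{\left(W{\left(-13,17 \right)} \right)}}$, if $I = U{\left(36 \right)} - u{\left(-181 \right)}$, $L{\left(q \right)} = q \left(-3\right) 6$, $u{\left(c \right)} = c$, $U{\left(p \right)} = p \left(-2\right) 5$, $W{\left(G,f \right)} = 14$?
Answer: $\frac{179}{252} \approx 0.71032$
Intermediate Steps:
$U{\left(p \right)} = - 10 p$ ($U{\left(p \right)} = - 2 p 5 = - 10 p$)
$L{\left(q \right)} = - 18 q$ ($L{\left(q \right)} = - 3 q 6 = - 18 q$)
$I = -179$ ($I = \left(-10\right) 36 - -181 = -360 + 181 = -179$)
$\frac{I}{L{\left(W{\left(-13,17 \right)} \right)}} = - \frac{179}{\left(-18\right) 14} = - \frac{179}{-252} = \left(-179\right) \left(- \frac{1}{252}\right) = \frac{179}{252}$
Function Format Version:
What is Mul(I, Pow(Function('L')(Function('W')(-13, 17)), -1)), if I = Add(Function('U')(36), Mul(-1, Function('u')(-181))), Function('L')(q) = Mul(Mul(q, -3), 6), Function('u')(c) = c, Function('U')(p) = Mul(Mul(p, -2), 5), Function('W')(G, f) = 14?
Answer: Rational(179, 252) ≈ 0.71032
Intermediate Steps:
Function('U')(p) = Mul(-10, p) (Function('U')(p) = Mul(Mul(-2, p), 5) = Mul(-10, p))
Function('L')(q) = Mul(-18, q) (Function('L')(q) = Mul(Mul(-3, q), 6) = Mul(-18, q))
I = -179 (I = Add(Mul(-10, 36), Mul(-1, -181)) = Add(-360, 181) = -179)
Mul(I, Pow(Function('L')(Function('W')(-13, 17)), -1)) = Mul(-179, Pow(Mul(-18, 14), -1)) = Mul(-179, Pow(-252, -1)) = Mul(-179, Rational(-1, 252)) = Rational(179, 252)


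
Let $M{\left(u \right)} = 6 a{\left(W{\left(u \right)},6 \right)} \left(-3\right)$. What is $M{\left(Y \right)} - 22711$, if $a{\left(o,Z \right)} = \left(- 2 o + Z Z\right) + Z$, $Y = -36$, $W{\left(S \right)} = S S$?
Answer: $23189$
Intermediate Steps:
$W{\left(S \right)} = S^{2}$
$a{\left(o,Z \right)} = Z + Z^{2} - 2 o$ ($a{\left(o,Z \right)} = \left(- 2 o + Z^{2}\right) + Z = \left(Z^{2} - 2 o\right) + Z = Z + Z^{2} - 2 o$)
$M{\left(u \right)} = -756 + 36 u^{2}$ ($M{\left(u \right)} = 6 \left(6 + 6^{2} - 2 u^{2}\right) \left(-3\right) = 6 \left(6 + 36 - 2 u^{2}\right) \left(-3\right) = 6 \left(42 - 2 u^{2}\right) \left(-3\right) = \left(252 - 12 u^{2}\right) \left(-3\right) = -756 + 36 u^{2}$)
$M{\left(Y \right)} - 22711 = \left(-756 + 36 \left(-36\right)^{2}\right) - 22711 = \left(-756 + 36 \cdot 1296\right) - 22711 = \left(-756 + 46656\right) - 22711 = 45900 - 22711 = 23189$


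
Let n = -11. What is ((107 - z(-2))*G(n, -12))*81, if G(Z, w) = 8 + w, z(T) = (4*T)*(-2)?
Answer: -29484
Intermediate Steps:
z(T) = -8*T
((107 - z(-2))*G(n, -12))*81 = ((107 - (-8)*(-2))*(8 - 12))*81 = ((107 - 1*16)*(-4))*81 = ((107 - 16)*(-4))*81 = (91*(-4))*81 = -364*81 = -29484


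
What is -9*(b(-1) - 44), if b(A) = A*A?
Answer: 387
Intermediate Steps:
b(A) = A**2
-9*(b(-1) - 44) = -9*((-1)**2 - 44) = -9*(1 - 44) = -9*(-43) = 387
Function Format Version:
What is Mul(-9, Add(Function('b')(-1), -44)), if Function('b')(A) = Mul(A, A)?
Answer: 387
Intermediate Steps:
Function('b')(A) = Pow(A, 2)
Mul(-9, Add(Function('b')(-1), -44)) = Mul(-9, Add(Pow(-1, 2), -44)) = Mul(-9, Add(1, -44)) = Mul(-9, -43) = 387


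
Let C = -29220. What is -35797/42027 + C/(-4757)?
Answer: 1057742611/199922439 ≈ 5.2908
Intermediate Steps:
-35797/42027 + C/(-4757) = -35797/42027 - 29220/(-4757) = -35797*1/42027 - 29220*(-1/4757) = -35797/42027 + 29220/4757 = 1057742611/199922439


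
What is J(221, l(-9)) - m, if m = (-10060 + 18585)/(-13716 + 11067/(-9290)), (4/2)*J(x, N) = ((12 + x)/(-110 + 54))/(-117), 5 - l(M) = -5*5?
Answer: 355830861577/556626064176 ≈ 0.63926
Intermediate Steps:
l(M) = 30 (l(M) = 5 - (-5)*5 = 5 - 1*(-25) = 5 + 25 = 30)
J(x, N) = 1/1092 + x/13104 (J(x, N) = (((12 + x)/(-110 + 54))/(-117))/2 = (((12 + x)/(-56))*(-1/117))/2 = (((12 + x)*(-1/56))*(-1/117))/2 = ((-3/14 - x/56)*(-1/117))/2 = (1/546 + x/6552)/2 = 1/1092 + x/13104)
m = -79197250/127432707 (m = 8525/(-13716 + 11067*(-1/9290)) = 8525/(-13716 - 11067/9290) = 8525/(-127432707/9290) = 8525*(-9290/127432707) = -79197250/127432707 ≈ -0.62148)
J(221, l(-9)) - m = (1/1092 + (1/13104)*221) - 1*(-79197250/127432707) = (1/1092 + 17/1008) + 79197250/127432707 = 233/13104 + 79197250/127432707 = 355830861577/556626064176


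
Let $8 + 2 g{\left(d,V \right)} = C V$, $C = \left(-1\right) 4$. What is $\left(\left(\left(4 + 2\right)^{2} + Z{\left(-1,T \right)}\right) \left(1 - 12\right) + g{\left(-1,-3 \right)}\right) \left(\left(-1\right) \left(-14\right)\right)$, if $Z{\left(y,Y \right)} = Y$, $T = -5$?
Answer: $-4746$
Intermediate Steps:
$C = -4$
$g{\left(d,V \right)} = -4 - 2 V$ ($g{\left(d,V \right)} = -4 + \frac{\left(-4\right) V}{2} = -4 - 2 V$)
$\left(\left(\left(4 + 2\right)^{2} + Z{\left(-1,T \right)}\right) \left(1 - 12\right) + g{\left(-1,-3 \right)}\right) \left(\left(-1\right) \left(-14\right)\right) = \left(\left(\left(4 + 2\right)^{2} - 5\right) \left(1 - 12\right) - -2\right) \left(\left(-1\right) \left(-14\right)\right) = \left(\left(6^{2} - 5\right) \left(-11\right) + \left(-4 + 6\right)\right) 14 = \left(\left(36 - 5\right) \left(-11\right) + 2\right) 14 = \left(31 \left(-11\right) + 2\right) 14 = \left(-341 + 2\right) 14 = \left(-339\right) 14 = -4746$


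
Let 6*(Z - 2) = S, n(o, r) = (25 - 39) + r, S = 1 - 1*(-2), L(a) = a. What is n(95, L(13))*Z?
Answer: -5/2 ≈ -2.5000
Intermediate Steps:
S = 3 (S = 1 + 2 = 3)
n(o, r) = -14 + r
Z = 5/2 (Z = 2 + (⅙)*3 = 2 + ½ = 5/2 ≈ 2.5000)
n(95, L(13))*Z = (-14 + 13)*(5/2) = -1*5/2 = -5/2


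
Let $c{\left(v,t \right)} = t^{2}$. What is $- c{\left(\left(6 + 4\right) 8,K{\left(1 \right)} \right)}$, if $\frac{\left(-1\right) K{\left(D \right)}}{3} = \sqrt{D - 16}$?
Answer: $135$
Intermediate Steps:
$K{\left(D \right)} = - 3 \sqrt{-16 + D}$ ($K{\left(D \right)} = - 3 \sqrt{D - 16} = - 3 \sqrt{-16 + D}$)
$- c{\left(\left(6 + 4\right) 8,K{\left(1 \right)} \right)} = - \left(- 3 \sqrt{-16 + 1}\right)^{2} = - \left(- 3 \sqrt{-15}\right)^{2} = - \left(- 3 i \sqrt{15}\right)^{2} = \left(-1\right) \left(-135\right) = 135$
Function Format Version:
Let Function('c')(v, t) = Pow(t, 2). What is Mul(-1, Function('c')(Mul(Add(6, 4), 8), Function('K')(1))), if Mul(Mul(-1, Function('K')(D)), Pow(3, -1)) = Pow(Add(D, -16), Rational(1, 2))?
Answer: 135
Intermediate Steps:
Function('K')(D) = Mul(-3, Pow(Add(-16, D), Rational(1, 2))) (Function('K')(D) = Mul(-3, Pow(Add(D, -16), Rational(1, 2))) = Mul(-3, Pow(Add(-16, D), Rational(1, 2))))
Mul(-1, Function('c')(Mul(Add(6, 4), 8), Function('K')(1))) = Mul(-1, Pow(Mul(-3, Pow(Add(-16, 1), Rational(1, 2))), 2)) = Mul(-1, Pow(Mul(-3, Pow(-15, Rational(1, 2))), 2)) = Mul(-1, Pow(Mul(-3, Mul(I, Pow(15, Rational(1, 2)))), 2)) = Mul(-1, Pow(Mul(-3, I, Pow(15, Rational(1, 2))), 2)) = Mul(-1, -135) = 135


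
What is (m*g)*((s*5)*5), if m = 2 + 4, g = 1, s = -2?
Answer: -300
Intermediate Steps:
m = 6
(m*g)*((s*5)*5) = (6*1)*(-2*5*5) = 6*(-10*5) = 6*(-50) = -300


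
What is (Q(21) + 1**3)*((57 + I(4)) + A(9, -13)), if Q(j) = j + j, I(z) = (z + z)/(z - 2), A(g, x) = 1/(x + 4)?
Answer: 23564/9 ≈ 2618.2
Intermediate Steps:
A(g, x) = 1/(4 + x)
I(z) = 2*z/(-2 + z) (I(z) = (2*z)/(-2 + z) = 2*z/(-2 + z))
Q(j) = 2*j
(Q(21) + 1**3)*((57 + I(4)) + A(9, -13)) = (2*21 + 1**3)*((57 + 2*4/(-2 + 4)) + 1/(4 - 13)) = (42 + 1)*((57 + 2*4/2) + 1/(-9)) = 43*((57 + 2*4*(1/2)) - 1/9) = 43*((57 + 4) - 1/9) = 43*(61 - 1/9) = 43*(548/9) = 23564/9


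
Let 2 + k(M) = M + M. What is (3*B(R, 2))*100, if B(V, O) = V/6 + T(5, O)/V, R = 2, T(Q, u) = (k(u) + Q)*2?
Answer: 2200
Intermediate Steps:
k(M) = -2 + 2*M (k(M) = -2 + (M + M) = -2 + 2*M)
T(Q, u) = -4 + 2*Q + 4*u (T(Q, u) = ((-2 + 2*u) + Q)*2 = (-2 + Q + 2*u)*2 = -4 + 2*Q + 4*u)
B(V, O) = V/6 + (6 + 4*O)/V (B(V, O) = V/6 + (-4 + 2*5 + 4*O)/V = V*(1/6) + (-4 + 10 + 4*O)/V = V/6 + (6 + 4*O)/V)
(3*B(R, 2))*100 = (3*((1/6)*(36 + 2**2 + 24*2)/2))*100 = (3*((1/6)*(1/2)*(36 + 4 + 48)))*100 = (3*((1/6)*(1/2)*88))*100 = (3*(22/3))*100 = 22*100 = 2200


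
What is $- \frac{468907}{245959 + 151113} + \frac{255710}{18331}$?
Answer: $\frac{4040858561}{316466384} \approx 12.769$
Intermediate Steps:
$- \frac{468907}{245959 + 151113} + \frac{255710}{18331} = - \frac{468907}{397072} + 255710 \cdot \frac{1}{18331} = \left(-468907\right) \frac{1}{397072} + \frac{255710}{18331} = - \frac{468907}{397072} + \frac{255710}{18331} = \frac{4040858561}{316466384}$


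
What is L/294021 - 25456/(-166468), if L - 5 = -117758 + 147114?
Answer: 1031022127/4078757319 ≈ 0.25278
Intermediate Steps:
L = 29361 (L = 5 + (-117758 + 147114) = 5 + 29356 = 29361)
L/294021 - 25456/(-166468) = 29361/294021 - 25456/(-166468) = 29361*(1/294021) - 25456*(-1/166468) = 9787/98007 + 6364/41617 = 1031022127/4078757319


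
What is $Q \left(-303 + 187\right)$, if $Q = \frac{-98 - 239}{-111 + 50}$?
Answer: $- \frac{39092}{61} \approx -640.85$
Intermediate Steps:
$Q = \frac{337}{61}$ ($Q = - \frac{337}{-61} = \left(-337\right) \left(- \frac{1}{61}\right) = \frac{337}{61} \approx 5.5246$)
$Q \left(-303 + 187\right) = \frac{337 \left(-303 + 187\right)}{61} = \frac{337}{61} \left(-116\right) = - \frac{39092}{61}$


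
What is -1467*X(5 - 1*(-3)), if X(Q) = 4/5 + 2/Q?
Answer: -30807/20 ≈ -1540.3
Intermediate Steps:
X(Q) = ⅘ + 2/Q (X(Q) = 4*(⅕) + 2/Q = ⅘ + 2/Q)
-1467*X(5 - 1*(-3)) = -1467*(⅘ + 2/(5 - 1*(-3))) = -1467*(⅘ + 2/(5 + 3)) = -1467*(⅘ + 2/8) = -1467*(⅘ + 2*(⅛)) = -1467*(⅘ + ¼) = -1467*21/20 = -30807/20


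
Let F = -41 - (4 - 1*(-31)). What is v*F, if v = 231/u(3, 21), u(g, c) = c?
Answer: -836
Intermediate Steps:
F = -76 (F = -41 - (4 + 31) = -41 - 1*35 = -41 - 35 = -76)
v = 11 (v = 231/21 = 231*(1/21) = 11)
v*F = 11*(-76) = -836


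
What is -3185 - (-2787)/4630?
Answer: -14743763/4630 ≈ -3184.4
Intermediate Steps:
-3185 - (-2787)/4630 = -3185 - 1*(-2787/4630) = -3185 + 2787/4630 = -14743763/4630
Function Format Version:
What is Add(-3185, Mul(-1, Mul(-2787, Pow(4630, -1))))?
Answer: Rational(-14743763, 4630) ≈ -3184.4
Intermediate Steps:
Add(-3185, Mul(-1, Mul(-2787, Pow(4630, -1)))) = Add(-3185, Mul(-1, Mul(-2787, Rational(1, 4630)))) = Add(-3185, Mul(-1, Rational(-2787, 4630))) = Add(-3185, Rational(2787, 4630)) = Rational(-14743763, 4630)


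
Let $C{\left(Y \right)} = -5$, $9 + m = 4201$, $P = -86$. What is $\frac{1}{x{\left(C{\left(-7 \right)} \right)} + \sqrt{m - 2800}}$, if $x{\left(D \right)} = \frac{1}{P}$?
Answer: $\frac{86}{10295231} + \frac{29584 \sqrt{87}}{10295231} \approx 0.026811$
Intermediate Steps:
$m = 4192$ ($m = -9 + 4201 = 4192$)
$x{\left(D \right)} = - \frac{1}{86}$ ($x{\left(D \right)} = \frac{1}{-86} = - \frac{1}{86}$)
$\frac{1}{x{\left(C{\left(-7 \right)} \right)} + \sqrt{m - 2800}} = \frac{1}{- \frac{1}{86} + \sqrt{4192 - 2800}} = \frac{1}{- \frac{1}{86} + \sqrt{1392}} = \frac{1}{- \frac{1}{86} + 4 \sqrt{87}}$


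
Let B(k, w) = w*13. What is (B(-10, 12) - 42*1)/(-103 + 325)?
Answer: 19/37 ≈ 0.51351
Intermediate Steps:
B(k, w) = 13*w
(B(-10, 12) - 42*1)/(-103 + 325) = (13*12 - 42*1)/(-103 + 325) = (156 - 42)/222 = 114*(1/222) = 19/37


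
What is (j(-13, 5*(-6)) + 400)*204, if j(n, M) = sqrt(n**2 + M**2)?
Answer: 81600 + 204*sqrt(1069) ≈ 88270.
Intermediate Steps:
j(n, M) = sqrt(M**2 + n**2)
(j(-13, 5*(-6)) + 400)*204 = (sqrt((5*(-6))**2 + (-13)**2) + 400)*204 = (sqrt((-30)**2 + 169) + 400)*204 = (sqrt(900 + 169) + 400)*204 = (sqrt(1069) + 400)*204 = (400 + sqrt(1069))*204 = 81600 + 204*sqrt(1069)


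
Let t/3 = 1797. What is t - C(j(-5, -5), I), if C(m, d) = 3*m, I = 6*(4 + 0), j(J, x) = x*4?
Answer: 5451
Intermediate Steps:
j(J, x) = 4*x
I = 24 (I = 6*4 = 24)
t = 5391 (t = 3*1797 = 5391)
t - C(j(-5, -5), I) = 5391 - 3*4*(-5) = 5391 - 3*(-20) = 5391 - 1*(-60) = 5391 + 60 = 5451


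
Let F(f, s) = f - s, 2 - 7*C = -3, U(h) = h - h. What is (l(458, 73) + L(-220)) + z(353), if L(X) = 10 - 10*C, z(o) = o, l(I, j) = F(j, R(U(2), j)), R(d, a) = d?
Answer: 3002/7 ≈ 428.86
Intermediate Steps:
U(h) = 0
C = 5/7 (C = 2/7 - ⅐*(-3) = 2/7 + 3/7 = 5/7 ≈ 0.71429)
l(I, j) = j (l(I, j) = j - 1*0 = j + 0 = j)
L(X) = 20/7 (L(X) = 10 - 10*5/7 = 10 - 50/7 = 20/7)
(l(458, 73) + L(-220)) + z(353) = (73 + 20/7) + 353 = 531/7 + 353 = 3002/7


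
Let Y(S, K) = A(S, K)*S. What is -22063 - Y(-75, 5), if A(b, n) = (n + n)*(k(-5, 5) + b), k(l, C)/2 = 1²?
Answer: -76813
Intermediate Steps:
k(l, C) = 2 (k(l, C) = 2*1² = 2*1 = 2)
A(b, n) = 2*n*(2 + b) (A(b, n) = (n + n)*(2 + b) = (2*n)*(2 + b) = 2*n*(2 + b))
Y(S, K) = 2*K*S*(2 + S) (Y(S, K) = (2*K*(2 + S))*S = 2*K*S*(2 + S))
-22063 - Y(-75, 5) = -22063 - 2*5*(-75)*(2 - 75) = -22063 - 2*5*(-75)*(-73) = -22063 - 1*54750 = -22063 - 54750 = -76813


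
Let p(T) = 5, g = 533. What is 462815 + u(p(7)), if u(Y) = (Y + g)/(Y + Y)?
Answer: 2314344/5 ≈ 4.6287e+5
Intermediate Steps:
u(Y) = (533 + Y)/(2*Y) (u(Y) = (Y + 533)/(Y + Y) = (533 + Y)/((2*Y)) = (533 + Y)*(1/(2*Y)) = (533 + Y)/(2*Y))
462815 + u(p(7)) = 462815 + (1/2)*(533 + 5)/5 = 462815 + (1/2)*(1/5)*538 = 462815 + 269/5 = 2314344/5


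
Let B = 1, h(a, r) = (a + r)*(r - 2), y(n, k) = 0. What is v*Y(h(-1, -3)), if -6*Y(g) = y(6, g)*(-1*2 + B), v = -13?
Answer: 0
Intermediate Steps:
h(a, r) = (-2 + r)*(a + r) (h(a, r) = (a + r)*(-2 + r) = (-2 + r)*(a + r))
Y(g) = 0 (Y(g) = -0*(-1*2 + 1) = -0*(-2 + 1) = -0*(-1) = -⅙*0 = 0)
v*Y(h(-1, -3)) = -13*0 = 0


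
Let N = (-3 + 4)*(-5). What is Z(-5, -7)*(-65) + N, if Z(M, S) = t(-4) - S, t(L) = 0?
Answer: -460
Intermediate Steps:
N = -5 (N = 1*(-5) = -5)
Z(M, S) = -S (Z(M, S) = 0 - S = -S)
Z(-5, -7)*(-65) + N = -1*(-7)*(-65) - 5 = 7*(-65) - 5 = -455 - 5 = -460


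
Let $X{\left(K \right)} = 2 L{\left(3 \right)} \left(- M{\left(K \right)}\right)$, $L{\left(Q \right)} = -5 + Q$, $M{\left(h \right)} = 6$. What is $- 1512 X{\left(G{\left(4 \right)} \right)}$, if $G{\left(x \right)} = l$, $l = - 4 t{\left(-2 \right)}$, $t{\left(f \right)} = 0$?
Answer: $-36288$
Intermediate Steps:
$l = 0$ ($l = \left(-4\right) 0 = 0$)
$G{\left(x \right)} = 0$
$X{\left(K \right)} = 24$ ($X{\left(K \right)} = 2 \left(-5 + 3\right) \left(\left(-1\right) 6\right) = 2 \left(-2\right) \left(-6\right) = \left(-4\right) \left(-6\right) = 24$)
$- 1512 X{\left(G{\left(4 \right)} \right)} = \left(-1512\right) 24 = -36288$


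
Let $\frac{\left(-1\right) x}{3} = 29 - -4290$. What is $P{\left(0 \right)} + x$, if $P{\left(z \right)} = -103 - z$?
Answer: $-13060$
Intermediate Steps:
$x = -12957$ ($x = - 3 \left(29 - -4290\right) = - 3 \left(29 + 4290\right) = \left(-3\right) 4319 = -12957$)
$P{\left(0 \right)} + x = \left(-103 - 0\right) - 12957 = \left(-103 + 0\right) - 12957 = -103 - 12957 = -13060$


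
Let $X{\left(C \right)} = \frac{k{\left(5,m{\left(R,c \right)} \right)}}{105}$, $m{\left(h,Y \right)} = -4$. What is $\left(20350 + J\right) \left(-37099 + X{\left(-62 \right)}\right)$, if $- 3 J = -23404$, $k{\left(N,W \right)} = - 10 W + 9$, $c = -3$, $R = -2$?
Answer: $- \frac{46996793012}{45} \approx -1.0444 \cdot 10^{9}$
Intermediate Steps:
$k{\left(N,W \right)} = 9 - 10 W$
$J = \frac{23404}{3}$ ($J = \left(- \frac{1}{3}\right) \left(-23404\right) = \frac{23404}{3} \approx 7801.3$)
$X{\left(C \right)} = \frac{7}{15}$ ($X{\left(C \right)} = \frac{9 - -40}{105} = \left(9 + 40\right) \frac{1}{105} = 49 \cdot \frac{1}{105} = \frac{7}{15}$)
$\left(20350 + J\right) \left(-37099 + X{\left(-62 \right)}\right) = \left(20350 + \frac{23404}{3}\right) \left(-37099 + \frac{7}{15}\right) = \frac{84454}{3} \left(- \frac{556478}{15}\right) = - \frac{46996793012}{45}$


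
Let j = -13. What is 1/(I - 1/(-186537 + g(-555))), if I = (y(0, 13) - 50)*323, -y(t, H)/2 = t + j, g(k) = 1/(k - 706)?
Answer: -235223158/1823449919555 ≈ -0.00012900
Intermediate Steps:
g(k) = 1/(-706 + k)
y(t, H) = 26 - 2*t (y(t, H) = -2*(t - 13) = -2*(-13 + t) = 26 - 2*t)
I = -7752 (I = ((26 - 2*0) - 50)*323 = ((26 + 0) - 50)*323 = (26 - 50)*323 = -24*323 = -7752)
1/(I - 1/(-186537 + g(-555))) = 1/(-7752 - 1/(-186537 + 1/(-706 - 555))) = 1/(-7752 - 1/(-186537 + 1/(-1261))) = 1/(-7752 - 1/(-186537 - 1/1261)) = 1/(-7752 - 1/(-235223158/1261)) = 1/(-7752 - 1*(-1261/235223158)) = 1/(-7752 + 1261/235223158) = 1/(-1823449919555/235223158) = -235223158/1823449919555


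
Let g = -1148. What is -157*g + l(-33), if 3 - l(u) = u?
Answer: 180272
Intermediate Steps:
l(u) = 3 - u
-157*g + l(-33) = -157*(-1148) + (3 - 1*(-33)) = 180236 + (3 + 33) = 180236 + 36 = 180272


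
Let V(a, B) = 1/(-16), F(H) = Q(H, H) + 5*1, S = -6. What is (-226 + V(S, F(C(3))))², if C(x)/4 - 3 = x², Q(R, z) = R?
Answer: 13082689/256 ≈ 51104.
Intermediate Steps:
C(x) = 12 + 4*x²
F(H) = 5 + H (F(H) = H + 5*1 = H + 5 = 5 + H)
V(a, B) = -1/16
(-226 + V(S, F(C(3))))² = (-226 - 1/16)² = (-3617/16)² = 13082689/256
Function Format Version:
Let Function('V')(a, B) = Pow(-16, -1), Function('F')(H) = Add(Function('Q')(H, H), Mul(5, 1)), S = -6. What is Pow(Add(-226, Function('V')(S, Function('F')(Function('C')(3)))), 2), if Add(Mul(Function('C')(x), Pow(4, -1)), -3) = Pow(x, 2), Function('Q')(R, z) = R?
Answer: Rational(13082689, 256) ≈ 51104.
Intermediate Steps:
Function('C')(x) = Add(12, Mul(4, Pow(x, 2)))
Function('F')(H) = Add(5, H) (Function('F')(H) = Add(H, Mul(5, 1)) = Add(H, 5) = Add(5, H))
Function('V')(a, B) = Rational(-1, 16)
Pow(Add(-226, Function('V')(S, Function('F')(Function('C')(3)))), 2) = Pow(Add(-226, Rational(-1, 16)), 2) = Pow(Rational(-3617, 16), 2) = Rational(13082689, 256)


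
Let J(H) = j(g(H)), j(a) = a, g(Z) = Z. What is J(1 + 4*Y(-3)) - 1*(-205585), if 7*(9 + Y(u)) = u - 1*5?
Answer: 1438818/7 ≈ 2.0555e+5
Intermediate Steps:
Y(u) = -68/7 + u/7 (Y(u) = -9 + (u - 1*5)/7 = -9 + (u - 5)/7 = -9 + (-5 + u)/7 = -9 + (-5/7 + u/7) = -68/7 + u/7)
J(H) = H
J(1 + 4*Y(-3)) - 1*(-205585) = (1 + 4*(-68/7 + (⅐)*(-3))) - 1*(-205585) = (1 + 4*(-68/7 - 3/7)) + 205585 = (1 + 4*(-71/7)) + 205585 = (1 - 284/7) + 205585 = -277/7 + 205585 = 1438818/7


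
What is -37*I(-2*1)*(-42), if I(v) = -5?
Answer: -7770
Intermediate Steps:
-37*I(-2*1)*(-42) = -37*(-5)*(-42) = 185*(-42) = -7770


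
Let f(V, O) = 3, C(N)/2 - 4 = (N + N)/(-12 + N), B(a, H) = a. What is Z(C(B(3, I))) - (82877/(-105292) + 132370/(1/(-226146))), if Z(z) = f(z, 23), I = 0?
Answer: 3151910336736593/105292 ≈ 2.9935e+10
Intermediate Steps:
C(N) = 8 + 4*N/(-12 + N) (C(N) = 8 + 2*((N + N)/(-12 + N)) = 8 + 2*((2*N)/(-12 + N)) = 8 + 2*(2*N/(-12 + N)) = 8 + 4*N/(-12 + N))
Z(z) = 3
Z(C(B(3, I))) - (82877/(-105292) + 132370/(1/(-226146))) = 3 - (82877/(-105292) + 132370/(1/(-226146))) = 3 - (82877*(-1/105292) + 132370/(-1/226146)) = 3 - (-82877/105292 + 132370*(-226146)) = 3 - (-82877/105292 - 29934946020) = 3 - 1*(-3151910336420717/105292) = 3 + 3151910336420717/105292 = 3151910336736593/105292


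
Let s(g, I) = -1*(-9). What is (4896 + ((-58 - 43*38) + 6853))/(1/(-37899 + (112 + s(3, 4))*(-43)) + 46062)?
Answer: 433476814/1985364323 ≈ 0.21834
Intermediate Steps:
s(g, I) = 9
(4896 + ((-58 - 43*38) + 6853))/(1/(-37899 + (112 + s(3, 4))*(-43)) + 46062) = (4896 + ((-58 - 43*38) + 6853))/(1/(-37899 + (112 + 9)*(-43)) + 46062) = (4896 + ((-58 - 1634) + 6853))/(1/(-37899 + 121*(-43)) + 46062) = (4896 + (-1692 + 6853))/(1/(-37899 - 5203) + 46062) = (4896 + 5161)/(1/(-43102) + 46062) = 10057/(-1/43102 + 46062) = 10057/(1985364323/43102) = 10057*(43102/1985364323) = 433476814/1985364323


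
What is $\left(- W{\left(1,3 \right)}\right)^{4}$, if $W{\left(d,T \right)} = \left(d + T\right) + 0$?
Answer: $256$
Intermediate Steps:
$W{\left(d,T \right)} = T + d$ ($W{\left(d,T \right)} = \left(T + d\right) + 0 = T + d$)
$\left(- W{\left(1,3 \right)}\right)^{4} = \left(- (3 + 1)\right)^{4} = \left(\left(-1\right) 4\right)^{4} = \left(-4\right)^{4} = 256$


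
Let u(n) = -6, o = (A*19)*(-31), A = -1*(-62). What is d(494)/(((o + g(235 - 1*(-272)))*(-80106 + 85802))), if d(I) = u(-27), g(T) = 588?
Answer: 3/102328640 ≈ 2.9317e-8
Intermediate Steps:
A = 62
o = -36518 (o = (62*19)*(-31) = 1178*(-31) = -36518)
d(I) = -6
d(494)/(((o + g(235 - 1*(-272)))*(-80106 + 85802))) = -6*1/((-80106 + 85802)*(-36518 + 588)) = -6/((-35930*5696)) = -6/(-204657280) = -6*(-1/204657280) = 3/102328640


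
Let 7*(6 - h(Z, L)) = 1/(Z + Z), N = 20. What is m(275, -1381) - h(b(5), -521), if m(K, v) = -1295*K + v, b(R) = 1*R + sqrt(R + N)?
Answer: -50051679/140 ≈ -3.5751e+5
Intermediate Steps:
b(R) = R + sqrt(20 + R) (b(R) = 1*R + sqrt(R + 20) = R + sqrt(20 + R))
m(K, v) = v - 1295*K
h(Z, L) = 6 - 1/(14*Z) (h(Z, L) = 6 - 1/(7*(Z + Z)) = 6 - 1/(2*Z)/7 = 6 - 1/(14*Z))
m(275, -1381) - h(b(5), -521) = (-1381 - 1295*275) - (6 - 1/(14*(5 + sqrt(20 + 5)))) = (-1381 - 356125) - (6 - 1/(14*(5 + sqrt(25)))) = -357506 - (6 - 1/(14*(5 + 5))) = -357506 - (6 - 1/14/10) = -357506 - (6 - 1/14*1/10) = -357506 - (6 - 1/140) = -357506 - 1*839/140 = -357506 - 839/140 = -50051679/140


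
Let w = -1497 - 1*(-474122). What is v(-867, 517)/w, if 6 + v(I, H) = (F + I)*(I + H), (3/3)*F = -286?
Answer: 403544/472625 ≈ 0.85384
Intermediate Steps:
F = -286
v(I, H) = -6 + (-286 + I)*(H + I) (v(I, H) = -6 + (-286 + I)*(I + H) = -6 + (-286 + I)*(H + I))
w = 472625 (w = -1497 + 474122 = 472625)
v(-867, 517)/w = (-6 + (-867)² - 286*517 - 286*(-867) + 517*(-867))/472625 = (-6 + 751689 - 147862 + 247962 - 448239)*(1/472625) = 403544*(1/472625) = 403544/472625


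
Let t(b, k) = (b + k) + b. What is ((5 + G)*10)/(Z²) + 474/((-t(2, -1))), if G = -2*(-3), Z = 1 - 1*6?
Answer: -768/5 ≈ -153.60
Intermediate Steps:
Z = -5 (Z = 1 - 6 = -5)
G = 6
t(b, k) = k + 2*b
((5 + G)*10)/(Z²) + 474/((-t(2, -1))) = ((5 + 6)*10)/((-5)²) + 474/((-(-1 + 2*2))) = (11*10)/25 + 474/((-(-1 + 4))) = 110*(1/25) + 474/((-1*3)) = 22/5 + 474/(-3) = 22/5 + 474*(-⅓) = 22/5 - 158 = -768/5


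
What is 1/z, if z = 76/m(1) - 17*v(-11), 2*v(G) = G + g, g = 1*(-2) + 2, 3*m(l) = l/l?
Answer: 2/643 ≈ 0.0031104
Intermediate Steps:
m(l) = ⅓ (m(l) = (l/l)/3 = (⅓)*1 = ⅓)
g = 0 (g = -2 + 2 = 0)
v(G) = G/2 (v(G) = (G + 0)/2 = G/2)
z = 643/2 (z = 76/(⅓) - 17*(-11)/2 = 76*3 - 17*(-11/2) = 228 + 187/2 = 643/2 ≈ 321.50)
1/z = 1/(643/2) = 2/643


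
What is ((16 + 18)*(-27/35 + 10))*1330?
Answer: 417316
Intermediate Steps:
((16 + 18)*(-27/35 + 10))*1330 = (34*(-27*1/35 + 10))*1330 = (34*(-27/35 + 10))*1330 = (34*(323/35))*1330 = (10982/35)*1330 = 417316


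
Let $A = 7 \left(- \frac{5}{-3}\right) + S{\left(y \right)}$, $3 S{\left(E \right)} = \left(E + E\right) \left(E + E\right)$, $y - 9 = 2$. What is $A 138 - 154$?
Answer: $23720$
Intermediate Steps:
$y = 11$ ($y = 9 + 2 = 11$)
$S{\left(E \right)} = \frac{4 E^{2}}{3}$ ($S{\left(E \right)} = \frac{\left(E + E\right) \left(E + E\right)}{3} = \frac{2 E 2 E}{3} = \frac{4 E^{2}}{3}$)
$A = 173$ ($A = 7 \left(- \frac{5}{-3}\right) + \frac{4 \cdot 11^{2}}{3} = 7 \left(\left(-5\right) \left(- \frac{1}{3}\right)\right) + \frac{4}{3} \cdot 121 = 7 \cdot \frac{5}{3} + \frac{484}{3} = \frac{35}{3} + \frac{484}{3} = 173$)
$A 138 - 154 = 173 \cdot 138 - 154 = 23874 - 154 = 23720$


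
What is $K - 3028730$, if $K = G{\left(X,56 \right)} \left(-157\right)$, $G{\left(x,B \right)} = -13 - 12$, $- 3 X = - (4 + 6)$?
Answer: $-3024805$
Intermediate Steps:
$X = \frac{10}{3}$ ($X = - \frac{\left(-1\right) \left(4 + 6\right)}{3} = - \frac{\left(-1\right) 10}{3} = \left(- \frac{1}{3}\right) \left(-10\right) = \frac{10}{3} \approx 3.3333$)
$G{\left(x,B \right)} = -25$
$K = 3925$ ($K = \left(-25\right) \left(-157\right) = 3925$)
$K - 3028730 = 3925 - 3028730 = -3024805$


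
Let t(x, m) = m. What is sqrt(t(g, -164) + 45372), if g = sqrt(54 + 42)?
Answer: 2*sqrt(11302) ≈ 212.62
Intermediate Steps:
g = 4*sqrt(6) (g = sqrt(96) = 4*sqrt(6) ≈ 9.7980)
sqrt(t(g, -164) + 45372) = sqrt(-164 + 45372) = sqrt(45208) = 2*sqrt(11302)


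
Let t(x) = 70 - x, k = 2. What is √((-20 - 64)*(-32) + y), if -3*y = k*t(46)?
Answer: 4*√167 ≈ 51.691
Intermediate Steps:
y = -16 (y = -2*(70 - 1*46)/3 = -2*(70 - 46)/3 = -2*24/3 = -⅓*48 = -16)
√((-20 - 64)*(-32) + y) = √((-20 - 64)*(-32) - 16) = √(-84*(-32) - 16) = √(2688 - 16) = √2672 = 4*√167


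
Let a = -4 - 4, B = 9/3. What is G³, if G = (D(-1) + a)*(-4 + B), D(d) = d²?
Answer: 343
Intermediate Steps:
B = 3 (B = 9*(⅓) = 3)
a = -8
G = 7 (G = ((-1)² - 8)*(-4 + 3) = (1 - 8)*(-1) = -7*(-1) = 7)
G³ = 7³ = 343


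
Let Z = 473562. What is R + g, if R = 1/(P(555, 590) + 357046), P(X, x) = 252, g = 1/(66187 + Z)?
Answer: 897047/192851238202 ≈ 4.6515e-6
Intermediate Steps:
g = 1/539749 (g = 1/(66187 + 473562) = 1/539749 ≈ 1.8527e-6)
R = 1/357298 (R = 1/(252 + 357046) = 1/357298 ≈ 2.7988e-6)
R + g = 1/357298 + 1/539749 = 897047/192851238202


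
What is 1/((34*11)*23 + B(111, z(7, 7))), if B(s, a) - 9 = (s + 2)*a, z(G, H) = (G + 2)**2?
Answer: 1/17764 ≈ 5.6294e-5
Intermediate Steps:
z(G, H) = (2 + G)**2
B(s, a) = 9 + a*(2 + s) (B(s, a) = 9 + (s + 2)*a = 9 + (2 + s)*a = 9 + a*(2 + s))
1/((34*11)*23 + B(111, z(7, 7))) = 1/((34*11)*23 + (9 + 2*(2 + 7)**2 + (2 + 7)**2*111)) = 1/(374*23 + (9 + 2*9**2 + 9**2*111)) = 1/(8602 + (9 + 2*81 + 81*111)) = 1/(8602 + (9 + 162 + 8991)) = 1/(8602 + 9162) = 1/17764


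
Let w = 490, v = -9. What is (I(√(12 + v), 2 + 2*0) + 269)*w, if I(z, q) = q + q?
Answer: 133770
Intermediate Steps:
I(z, q) = 2*q
(I(√(12 + v), 2 + 2*0) + 269)*w = (2*(2 + 2*0) + 269)*490 = (2*(2 + 0) + 269)*490 = (2*2 + 269)*490 = (4 + 269)*490 = 273*490 = 133770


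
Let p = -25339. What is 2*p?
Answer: -50678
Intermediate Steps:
2*p = 2*(-25339) = -50678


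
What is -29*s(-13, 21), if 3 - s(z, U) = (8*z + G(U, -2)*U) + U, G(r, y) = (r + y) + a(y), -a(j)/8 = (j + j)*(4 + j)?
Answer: 48053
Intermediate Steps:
a(j) = -16*j*(4 + j) (a(j) = -8*(j + j)*(4 + j) = -8*2*j*(4 + j) = -16*j*(4 + j))
G(r, y) = r + y - 16*y*(4 + y) (G(r, y) = (r + y) - 16*y*(4 + y) = r + y - 16*y*(4 + y))
s(z, U) = 3 - U - 8*z - U*(62 + U) (s(z, U) = 3 - ((8*z + (U - 2 - 16*(-2)*(4 - 2))*U) + U) = 3 - ((8*z + (U - 2 - 16*(-2)*2)*U) + U) = 3 - ((8*z + (U - 2 + 64)*U) + U) = 3 - ((8*z + (62 + U)*U) + U) = 3 - ((8*z + U*(62 + U)) + U) = 3 - (U + 8*z + U*(62 + U)) = 3 + (-U - 8*z - U*(62 + U)) = 3 - U - 8*z - U*(62 + U))
-29*s(-13, 21) = -29*(3 - 1*21 - 8*(-13) - 1*21*(62 + 21)) = -29*(3 - 21 + 104 - 1*21*83) = -29*(3 - 21 + 104 - 1743) = -29*(-1657) = 48053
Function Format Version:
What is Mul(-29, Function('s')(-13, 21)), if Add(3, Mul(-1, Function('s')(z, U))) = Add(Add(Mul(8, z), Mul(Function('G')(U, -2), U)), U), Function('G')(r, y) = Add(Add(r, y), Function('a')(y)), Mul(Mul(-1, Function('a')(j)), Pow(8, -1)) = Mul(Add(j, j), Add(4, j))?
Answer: 48053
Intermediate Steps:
Function('a')(j) = Mul(-16, j, Add(4, j)) (Function('a')(j) = Mul(-8, Mul(Add(j, j), Add(4, j))) = Mul(-8, Mul(Mul(2, j), Add(4, j))) = Mul(-8, Mul(2, j, Add(4, j))) = Mul(-16, j, Add(4, j)))
Function('G')(r, y) = Add(r, y, Mul(-16, y, Add(4, y))) (Function('G')(r, y) = Add(Add(r, y), Mul(-16, y, Add(4, y))) = Add(r, y, Mul(-16, y, Add(4, y))))
Function('s')(z, U) = Add(3, Mul(-1, U), Mul(-8, z), Mul(-1, U, Add(62, U))) (Function('s')(z, U) = Add(3, Mul(-1, Add(Add(Mul(8, z), Mul(Add(U, -2, Mul(-16, -2, Add(4, -2))), U)), U))) = Add(3, Mul(-1, Add(Add(Mul(8, z), Mul(Add(U, -2, Mul(-16, -2, 2)), U)), U))) = Add(3, Mul(-1, Add(Add(Mul(8, z), Mul(Add(U, -2, 64), U)), U))) = Add(3, Mul(-1, Add(Add(Mul(8, z), Mul(Add(62, U), U)), U))) = Add(3, Mul(-1, Add(Add(Mul(8, z), Mul(U, Add(62, U))), U))) = Add(3, Mul(-1, Add(U, Mul(8, z), Mul(U, Add(62, U))))) = Add(3, Add(Mul(-1, U), Mul(-8, z), Mul(-1, U, Add(62, U)))) = Add(3, Mul(-1, U), Mul(-8, z), Mul(-1, U, Add(62, U))))
Mul(-29, Function('s')(-13, 21)) = Mul(-29, Add(3, Mul(-1, 21), Mul(-8, -13), Mul(-1, 21, Add(62, 21)))) = Mul(-29, Add(3, -21, 104, Mul(-1, 21, 83))) = Mul(-29, Add(3, -21, 104, -1743)) = Mul(-29, -1657) = 48053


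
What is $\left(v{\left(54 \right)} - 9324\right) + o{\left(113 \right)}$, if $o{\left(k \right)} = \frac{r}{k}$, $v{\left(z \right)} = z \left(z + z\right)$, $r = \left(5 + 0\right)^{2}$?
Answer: $- \frac{394571}{113} \approx -3491.8$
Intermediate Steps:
$r = 25$ ($r = 5^{2} = 25$)
$v{\left(z \right)} = 2 z^{2}$ ($v{\left(z \right)} = z 2 z = 2 z^{2}$)
$o{\left(k \right)} = \frac{25}{k}$
$\left(v{\left(54 \right)} - 9324\right) + o{\left(113 \right)} = \left(2 \cdot 54^{2} - 9324\right) + \frac{25}{113} = \left(2 \cdot 2916 - 9324\right) + 25 \cdot \frac{1}{113} = \left(5832 - 9324\right) + \frac{25}{113} = -3492 + \frac{25}{113} = - \frac{394571}{113}$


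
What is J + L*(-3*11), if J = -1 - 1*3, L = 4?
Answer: -136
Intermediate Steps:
J = -4 (J = -1 - 3 = -4)
J + L*(-3*11) = -4 + 4*(-3*11) = -4 + 4*(-33) = -4 - 132 = -136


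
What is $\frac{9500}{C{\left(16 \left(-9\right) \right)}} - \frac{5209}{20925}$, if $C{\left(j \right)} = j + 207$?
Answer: $\frac{22051037}{146475} \approx 150.54$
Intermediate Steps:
$C{\left(j \right)} = 207 + j$
$\frac{9500}{C{\left(16 \left(-9\right) \right)}} - \frac{5209}{20925} = \frac{9500}{207 + 16 \left(-9\right)} - \frac{5209}{20925} = \frac{9500}{207 - 144} - \frac{5209}{20925} = \frac{9500}{63} - \frac{5209}{20925} = \frac{22051037}{146475}$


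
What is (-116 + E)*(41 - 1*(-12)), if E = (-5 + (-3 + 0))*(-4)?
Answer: -4452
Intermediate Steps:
E = 32 (E = (-5 - 3)*(-4) = -8*(-4) = 32)
(-116 + E)*(41 - 1*(-12)) = (-116 + 32)*(41 - 1*(-12)) = -84*(41 + 12) = -84*53 = -4452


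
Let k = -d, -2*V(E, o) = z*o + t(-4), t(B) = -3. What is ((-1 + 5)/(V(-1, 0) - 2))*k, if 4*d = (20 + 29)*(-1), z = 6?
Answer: -98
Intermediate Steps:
V(E, o) = 3/2 - 3*o (V(E, o) = -(6*o - 3)/2 = -(-3 + 6*o)/2 = 3/2 - 3*o)
d = -49/4 (d = ((20 + 29)*(-1))/4 = (49*(-1))/4 = (¼)*(-49) = -49/4 ≈ -12.250)
k = 49/4 (k = -1*(-49/4) = 49/4 ≈ 12.250)
((-1 + 5)/(V(-1, 0) - 2))*k = ((-1 + 5)/((3/2 - 3*0) - 2))*(49/4) = (4/((3/2 + 0) - 2))*(49/4) = (4/(3/2 - 2))*(49/4) = (4/(-½))*(49/4) = (4*(-2))*(49/4) = -8*49/4 = -98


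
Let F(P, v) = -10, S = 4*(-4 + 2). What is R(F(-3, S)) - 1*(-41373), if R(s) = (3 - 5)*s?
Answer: 41393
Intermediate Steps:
S = -8 (S = 4*(-2) = -8)
R(s) = -2*s
R(F(-3, S)) - 1*(-41373) = -2*(-10) - 1*(-41373) = 20 + 41373 = 41393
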